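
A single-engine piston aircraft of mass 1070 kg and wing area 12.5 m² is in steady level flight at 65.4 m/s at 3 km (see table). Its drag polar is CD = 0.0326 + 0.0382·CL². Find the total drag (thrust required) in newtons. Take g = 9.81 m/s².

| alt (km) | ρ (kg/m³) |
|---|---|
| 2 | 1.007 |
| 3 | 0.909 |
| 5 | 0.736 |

D = 965 N

At 3 km, from the table: ρ = 0.909 kg/m³.
Level flight ⇒ L = W = m·g = 1070 × 9.81 = 10497 N.
Dynamic pressure q = 0.5 × 0.909 × 65.4² = 1944 Pa.
CL = 2W/(ρv²S) = 2×10497/(0.909×65.4²×12.5) = 0.432.
CD = 0.0326 + 0.0382 × 0.432² = 0.03973.
D = q·S·CD = 1944 × 12.5 × 0.03973 = 965.4 N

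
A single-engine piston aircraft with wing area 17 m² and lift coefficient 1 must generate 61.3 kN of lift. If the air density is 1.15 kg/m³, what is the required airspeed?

L = ½ρv²S·CL ⇒ v = √(2L/(ρ·S·CL))
v = √(2 × 61300 / (1.15 × 17 × 1)) = √6271 = 79.2 m/s

v = 79.2 m/s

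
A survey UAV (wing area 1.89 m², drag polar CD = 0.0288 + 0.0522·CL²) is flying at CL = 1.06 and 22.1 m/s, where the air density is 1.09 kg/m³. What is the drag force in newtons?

CD = 0.0288 + 0.0522 × 1.06² = 0.08745
D = ½ρv²S·CD = ½ × 1.09 × 22.1² × 1.89 × 0.08745 = 44 N

D = 44 N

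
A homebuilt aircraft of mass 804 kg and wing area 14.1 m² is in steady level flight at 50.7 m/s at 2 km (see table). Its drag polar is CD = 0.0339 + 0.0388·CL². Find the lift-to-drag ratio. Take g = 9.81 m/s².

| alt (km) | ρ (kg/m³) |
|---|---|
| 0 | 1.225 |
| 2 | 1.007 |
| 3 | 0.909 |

L/D = 10.5

At 2 km, from the table: ρ = 1.007 kg/m³.
Level flight ⇒ L = W = m·g = 804 × 9.81 = 7887.2 N.
Dynamic pressure q = 0.5 × 1.007 × 50.7² = 1294 Pa.
CL = W/(q·S) = 7887.2 / (1294 × 14.1) = 0.4322.
CD = 0.0339 + 0.0388 × 0.4322² = 0.04115.
L/D = CL/CD = 0.4322 / 0.04115 = 10.5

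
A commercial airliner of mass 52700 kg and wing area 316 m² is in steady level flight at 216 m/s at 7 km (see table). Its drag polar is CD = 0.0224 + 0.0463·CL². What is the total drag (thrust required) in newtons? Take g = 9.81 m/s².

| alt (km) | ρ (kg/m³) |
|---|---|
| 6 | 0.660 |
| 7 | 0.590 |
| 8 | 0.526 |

At 7 km, from the table: ρ = 0.590 kg/m³.
In steady level flight, lift balances weight: W = mg = 52700 × 9.81 = 5.1699×10^5 N.
q = ½ρv² = ½ × 0.59 × 216² = 13760 Pa.
CL = 2W/(ρv²S) = 2×5.1699×10^5/(0.59×216²×316) = 0.1189.
CD = 0.0224 + 0.0463 × 0.1189² = 0.02305.
D = q·S·CD = 13760 × 316 × 0.02305 = 1.003×10^5 N

D = 1×10^5 N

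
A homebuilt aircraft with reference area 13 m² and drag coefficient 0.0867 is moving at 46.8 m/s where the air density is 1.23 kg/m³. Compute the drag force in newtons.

D = ½ρv²S·CD = ½ × 1.23 × 46.8² × 13 × 0.0867 = 1520 N

D = 1520 N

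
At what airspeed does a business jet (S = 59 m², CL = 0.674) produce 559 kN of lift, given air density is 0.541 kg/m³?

v = 228 m/s

L = ½ρv²S·CL ⇒ v = √(2L/(ρ·S·CL))
v = √(2 × 5.59×10^5 / (0.541 × 59 × 0.674)) = √51970 = 228 m/s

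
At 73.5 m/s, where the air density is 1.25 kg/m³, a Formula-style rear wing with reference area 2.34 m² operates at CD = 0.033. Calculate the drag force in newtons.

D = 261 N

D = ½ρv²S·CD = ½ × 1.25 × 73.5² × 2.34 × 0.033 = 261 N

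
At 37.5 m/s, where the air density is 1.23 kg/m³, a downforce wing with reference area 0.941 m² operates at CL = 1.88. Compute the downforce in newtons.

L = ½ρv²S·CL = ½ × 1.23 × 37.5² × 0.941 × 1.88 = 1530 N

L = 1530 N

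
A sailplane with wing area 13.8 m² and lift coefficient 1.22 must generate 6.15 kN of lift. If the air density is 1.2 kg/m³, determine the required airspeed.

v = 24.7 m/s

L = ½ρv²S·CL ⇒ v = √(2L/(ρ·S·CL))
v = √(2 × 6150 / (1.2 × 13.8 × 1.22)) = √608.8 = 24.7 m/s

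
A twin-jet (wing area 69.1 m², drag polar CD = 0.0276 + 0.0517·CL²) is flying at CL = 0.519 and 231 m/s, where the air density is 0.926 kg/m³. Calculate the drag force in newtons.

CD = 0.0276 + 0.0517 × 0.519² = 0.04153
D = ½ρv²S·CD = ½ × 0.926 × 231² × 69.1 × 0.04153 = 70900 N

D = 70900 N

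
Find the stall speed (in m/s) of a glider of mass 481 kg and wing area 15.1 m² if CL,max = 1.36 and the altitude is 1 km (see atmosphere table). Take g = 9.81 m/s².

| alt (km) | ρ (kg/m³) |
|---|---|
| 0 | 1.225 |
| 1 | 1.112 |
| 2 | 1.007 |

At 1 km, from the table: ρ = 1.112 kg/m³.
Stall occurs when L = W at CL,max. W = mg = 481 × 9.81 = 4719 N.
V_stall = √(2W/(ρ·S·CL,max)) = √(2 × 4719 / (1.112 × 15.1 × 1.36))
V_stall = √413.3 = 20.3 m/s

V_stall = 20.3 m/s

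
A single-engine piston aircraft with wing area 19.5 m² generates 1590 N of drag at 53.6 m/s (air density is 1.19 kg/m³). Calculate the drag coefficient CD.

From D = ½ρv²S·CD, rearranging gives CD = 2D/(ρv²S).
CD = 2 × 1590 / (1.19 × 53.6² × 19.5) = 0.0477

CD = 0.0477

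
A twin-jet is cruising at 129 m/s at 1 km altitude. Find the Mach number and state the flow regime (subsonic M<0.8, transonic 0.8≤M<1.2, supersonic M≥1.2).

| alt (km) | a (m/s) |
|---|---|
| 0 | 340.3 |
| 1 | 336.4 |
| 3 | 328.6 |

At 1 km, from the table: a = 336.4 m/s.
M = v/a = 129 / 336.4 = 0.383
M = 0.383 → subsonic.

M = 0.383 (subsonic)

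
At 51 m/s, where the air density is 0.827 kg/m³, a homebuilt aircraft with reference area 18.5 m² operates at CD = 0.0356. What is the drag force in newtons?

D = 708 N

D = ½ρv²S·CD = ½ × 0.827 × 51² × 18.5 × 0.0356 = 708 N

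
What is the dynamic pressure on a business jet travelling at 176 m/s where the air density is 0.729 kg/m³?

q = ½ρv² = ½ × 0.729 × 176² = 11300 Pa

q = 11300 Pa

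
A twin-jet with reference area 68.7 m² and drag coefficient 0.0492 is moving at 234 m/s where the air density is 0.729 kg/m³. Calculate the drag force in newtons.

D = 67500 N

Dynamic pressure q = ½ρv² = ½ × 0.729 × 234² = 19960 Pa.
D = q·S·CD = 19960 × 68.7 × 0.0492 = 67500 N ≈ 67.5 kN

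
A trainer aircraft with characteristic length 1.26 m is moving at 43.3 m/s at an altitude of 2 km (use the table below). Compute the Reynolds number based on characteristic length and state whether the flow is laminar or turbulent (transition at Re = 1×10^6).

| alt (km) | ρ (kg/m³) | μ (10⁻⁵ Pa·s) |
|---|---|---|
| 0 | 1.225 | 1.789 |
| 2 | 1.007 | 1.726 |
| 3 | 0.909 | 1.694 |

Re = 3.18×10^6 (turbulent)

At 2 km, from the table: ρ = 1.007 kg/m³, μ = 1.726×10⁻⁵ Pa·s.
Re = ρ·v·c/μ = 1.007 × 43.3 × 1.26 / (1.726×10⁻⁵) = 3.18×10^6
Since 3.18×10^6 > 1×10^6, the flow is turbulent.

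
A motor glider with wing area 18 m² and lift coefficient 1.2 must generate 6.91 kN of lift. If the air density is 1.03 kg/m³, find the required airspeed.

L = ½ρv²S·CL ⇒ v = √(2L/(ρ·S·CL))
v = √(2 × 6910 / (1.03 × 18 × 1.2)) = √621.2 = 24.9 m/s

v = 24.9 m/s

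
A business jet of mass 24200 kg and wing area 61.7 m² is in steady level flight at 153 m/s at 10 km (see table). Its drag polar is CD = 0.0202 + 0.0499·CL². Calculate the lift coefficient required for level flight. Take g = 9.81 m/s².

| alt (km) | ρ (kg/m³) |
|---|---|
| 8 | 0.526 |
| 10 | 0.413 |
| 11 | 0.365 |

CL = 0.796

At 10 km, from the table: ρ = 0.413 kg/m³.
Weight W = mg = 24200 × 9.81 = 2.374×10^5 N; in level flight L = W.
q = ½ρv² = ½ × 0.413 × 153² = 4834 Pa.
CL = W/(q·S) = 2.374×10^5 / (4834 × 61.7) = 0.796.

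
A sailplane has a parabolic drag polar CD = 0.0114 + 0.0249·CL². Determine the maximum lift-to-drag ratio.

For CD = CD0 + K·CL², (L/D)max occurs at CL* = √(CD0/K) and equals 1/(2√(K·CD0)).
(L/D)max = 1/(2√(0.0249 × 0.0114)) = 1/(2 × 0.01685) = 29.7

(L/D)max = 29.7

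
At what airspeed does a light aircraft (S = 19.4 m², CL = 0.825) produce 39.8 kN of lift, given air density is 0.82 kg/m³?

v = 77.9 m/s

L = ½ρv²S·CL ⇒ v = √(2L/(ρ·S·CL))
v = √(2 × 39800 / (0.82 × 19.4 × 0.825)) = √6065 = 77.9 m/s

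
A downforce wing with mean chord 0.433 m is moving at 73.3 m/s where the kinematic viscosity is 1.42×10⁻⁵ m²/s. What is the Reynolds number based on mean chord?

Re = 2.24×10^6

Re = v·c/ν = 73.3 × 0.433 / (1.42×10⁻⁵) = 2.24×10^6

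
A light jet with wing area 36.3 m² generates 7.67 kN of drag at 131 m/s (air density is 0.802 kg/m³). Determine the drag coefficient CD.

From D = ½ρv²S·CD, rearranging gives CD = 2D/(ρv²S).
CD = 2 × 7670 / (0.802 × 131² × 36.3) = 0.0307

CD = 0.0307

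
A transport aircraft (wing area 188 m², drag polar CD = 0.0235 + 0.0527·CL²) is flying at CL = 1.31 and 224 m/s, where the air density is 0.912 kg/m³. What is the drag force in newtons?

CD = 0.0235 + 0.0527 × 1.31² = 0.1139
D = ½ρv²S·CD = ½ × 0.912 × 224² × 188 × 0.1139 = 4.9×10^5 N

D = 4.9×10^5 N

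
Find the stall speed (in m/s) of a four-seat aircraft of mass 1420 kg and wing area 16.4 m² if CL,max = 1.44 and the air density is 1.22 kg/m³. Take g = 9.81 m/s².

Stall occurs when L = W at CL,max. W = mg = 1420 × 9.81 = 13930 N.
From L = ½ρV²S·CL,max = W: V_stall = √(2W/(ρSCL,max)) = √(2·13930/(1.22·16.4·1.44))
V_stall = √967 = 31.1 m/s

V_stall = 31.1 m/s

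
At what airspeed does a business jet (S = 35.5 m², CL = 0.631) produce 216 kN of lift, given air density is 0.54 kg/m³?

L = ½ρv²S·CL ⇒ v = √(2L/(ρ·S·CL))
v = √(2 × 2.16×10^5 / (0.54 × 35.5 × 0.631)) = √35710 = 189 m/s

v = 189 m/s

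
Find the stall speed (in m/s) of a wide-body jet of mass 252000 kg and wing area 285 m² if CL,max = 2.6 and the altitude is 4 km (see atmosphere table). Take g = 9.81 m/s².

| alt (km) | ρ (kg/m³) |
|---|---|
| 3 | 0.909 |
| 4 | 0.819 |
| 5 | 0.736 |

V_stall = 90.3 m/s

At 4 km, from the table: ρ = 0.819 kg/m³.
Stall occurs when L = W at CL,max. W = mg = 252000 × 9.81 = 2.472×10^6 N.
V_stall = √(2W/(ρ·S·CL,max)) = √(2 × 2.472×10^6 / (0.819 × 285 × 2.6))
V_stall = √8147 = 90.3 m/s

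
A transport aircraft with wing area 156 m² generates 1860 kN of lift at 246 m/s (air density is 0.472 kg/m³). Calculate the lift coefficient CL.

CL = 0.835

From L = ½ρv²S·CL, rearranging gives CL = 2L/(ρv²S).
CL = 2 × 1.86×10^6 / (0.472 × 246² × 156) = 0.835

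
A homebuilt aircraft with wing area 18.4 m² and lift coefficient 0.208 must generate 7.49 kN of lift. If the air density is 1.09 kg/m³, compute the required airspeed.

v = 59.9 m/s

L = ½ρv²S·CL ⇒ v = √(2L/(ρ·S·CL))
v = √(2 × 7490 / (1.09 × 18.4 × 0.208)) = √3591 = 59.9 m/s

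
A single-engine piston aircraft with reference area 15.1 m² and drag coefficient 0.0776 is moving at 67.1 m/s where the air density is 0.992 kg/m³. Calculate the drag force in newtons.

D = 2620 N

Dynamic pressure q = ½ρv² = ½ × 0.992 × 67.1² = 2233 Pa.
D = q·S·CD = 2233 × 15.1 × 0.0776 = 2620 N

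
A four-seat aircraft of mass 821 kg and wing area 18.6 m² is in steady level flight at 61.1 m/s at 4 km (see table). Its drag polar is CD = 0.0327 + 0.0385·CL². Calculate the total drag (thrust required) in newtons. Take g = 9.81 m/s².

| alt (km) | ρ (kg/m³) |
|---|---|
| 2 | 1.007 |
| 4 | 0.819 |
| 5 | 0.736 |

At 4 km, from the table: ρ = 0.819 kg/m³.
Weight W = mg = 821 × 9.81 = 8054 N; in level flight L = W.
q = ½ρv² = ½ × 0.819 × 61.1² = 1529 Pa.
CL = W/(q·S) = 8054 / (1529 × 18.6) = 0.2832.
CD = 0.0327 + 0.0385 × 0.2832² = 0.03579.
D = q·S·CD = 1529 × 18.6 × 0.03579 = 1018 N

D = 1020 N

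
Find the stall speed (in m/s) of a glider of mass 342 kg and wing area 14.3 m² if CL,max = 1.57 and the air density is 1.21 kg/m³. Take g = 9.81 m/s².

V_stall = 15.7 m/s

At stall, lift equals weight: L = W = m·g = 342 × 9.81 = 3355 N.
From L = ½ρV²S·CL,max = W: V_stall = √(2W/(ρSCL,max)) = √(2·3355/(1.21·14.3·1.57))
V_stall = √247 = 15.7 m/s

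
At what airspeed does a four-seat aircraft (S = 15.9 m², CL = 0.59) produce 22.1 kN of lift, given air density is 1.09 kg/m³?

L = ½ρv²S·CL ⇒ v = √(2L/(ρ·S·CL))
v = √(2 × 22100 / (1.09 × 15.9 × 0.59)) = √4323 = 65.7 m/s

v = 65.7 m/s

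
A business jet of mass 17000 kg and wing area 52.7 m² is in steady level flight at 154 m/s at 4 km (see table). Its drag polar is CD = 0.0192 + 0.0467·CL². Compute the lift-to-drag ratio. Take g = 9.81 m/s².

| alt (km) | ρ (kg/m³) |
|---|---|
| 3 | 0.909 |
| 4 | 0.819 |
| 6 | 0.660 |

L/D = 13.5

At 4 km, from the table: ρ = 0.819 kg/m³.
Level flight ⇒ L = W = m·g = 17000 × 9.81 = 1.6677×10^5 N.
q = ½ρv² = ½ × 0.819 × 154² = 9712 Pa.
Required CL = L/(qS) = 1.6677×10^5/(9712·52.7) = 0.3258.
CD = 0.0192 + 0.0467 × 0.3258² = 0.02416.
L/D = CL/CD = 0.3258 / 0.02416 = 13.5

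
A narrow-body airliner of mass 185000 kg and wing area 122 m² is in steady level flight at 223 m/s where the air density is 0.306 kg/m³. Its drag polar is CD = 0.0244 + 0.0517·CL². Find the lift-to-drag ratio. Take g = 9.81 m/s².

Weight W = mg = 185000 × 9.81 = 1.8148×10^6 N; in level flight L = W.
Dynamic pressure q = 0.5 × 0.306 × 223² = 7609 Pa.
CL = W/(q·S) = 1.8148×10^6 / (7609 × 122) = 1.955.
CD = 0.0244 + 0.0517 × 1.955² = 0.222.
L/D = CL/CD = 1.955 / 0.222 = 8.81

L/D = 8.81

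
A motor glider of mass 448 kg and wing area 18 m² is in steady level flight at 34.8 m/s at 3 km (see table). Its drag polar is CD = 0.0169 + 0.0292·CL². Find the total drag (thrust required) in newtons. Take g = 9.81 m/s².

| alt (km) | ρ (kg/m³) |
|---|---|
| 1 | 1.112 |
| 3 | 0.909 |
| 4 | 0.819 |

D = 224 N

At 3 km, from the table: ρ = 0.909 kg/m³.
Level flight ⇒ L = W = m·g = 448 × 9.81 = 4394.9 N.
q = ½ρv² = ½ × 0.909 × 34.8² = 550.4 Pa.
CL = W/(q·S) = 4394.9 / (550.4 × 18) = 0.4436.
CD = 0.0169 + 0.0292 × 0.4436² = 0.02265.
D = q·S·CD = 550.4 × 18 × 0.02265 = 224.4 N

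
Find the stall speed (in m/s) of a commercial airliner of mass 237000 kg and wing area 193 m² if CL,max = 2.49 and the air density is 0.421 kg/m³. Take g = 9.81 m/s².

At stall, lift equals weight: L = W = m·g = 237000 × 9.81 = 2.325×10^6 N.
V_stall = √(2W/(ρ·S·CL,max)) = √(2 × 2.325×10^6 / (0.421 × 193 × 2.49))
V_stall = √22980 = 152 m/s

V_stall = 152 m/s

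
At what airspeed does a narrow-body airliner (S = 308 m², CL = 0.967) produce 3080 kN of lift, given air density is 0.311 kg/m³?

L = ½ρv²S·CL ⇒ v = √(2L/(ρ·S·CL))
v = √(2 × 3.08×10^6 / (0.311 × 308 × 0.967)) = √66500 = 258 m/s

v = 258 m/s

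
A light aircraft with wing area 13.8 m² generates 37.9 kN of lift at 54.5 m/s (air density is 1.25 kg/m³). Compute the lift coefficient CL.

From L = ½ρv²S·CL, rearranging gives CL = 2L/(ρv²S).
CL = 2 × 37900 / (1.25 × 54.5² × 13.8) = 1.48

CL = 1.48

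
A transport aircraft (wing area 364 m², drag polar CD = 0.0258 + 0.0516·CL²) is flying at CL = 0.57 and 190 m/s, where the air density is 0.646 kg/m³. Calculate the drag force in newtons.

D = 1.81×10^5 N

CD = 0.0258 + 0.0516 × 0.57² = 0.04256
D = ½ρv²S·CD = ½ × 0.646 × 190² × 364 × 0.04256 = 1.81×10^5 N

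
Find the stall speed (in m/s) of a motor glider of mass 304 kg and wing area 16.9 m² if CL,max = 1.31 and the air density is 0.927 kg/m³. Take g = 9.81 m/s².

V_stall = 17 m/s

Weight W = mg = 304 × 9.81 = 2982 N.
From L = ½ρV²S·CL,max = W: V_stall = √(2W/(ρSCL,max)) = √(2·2982/(0.927·16.9·1.31))
V_stall = √290.6 = 17 m/s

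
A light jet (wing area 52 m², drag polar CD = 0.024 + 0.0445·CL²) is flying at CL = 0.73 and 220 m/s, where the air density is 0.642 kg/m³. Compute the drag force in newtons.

D = 38500 N

CD = 0.024 + 0.0445 × 0.73² = 0.04771
D = ½ρv²S·CD = ½ × 0.642 × 220² × 52 × 0.04771 = 38500 N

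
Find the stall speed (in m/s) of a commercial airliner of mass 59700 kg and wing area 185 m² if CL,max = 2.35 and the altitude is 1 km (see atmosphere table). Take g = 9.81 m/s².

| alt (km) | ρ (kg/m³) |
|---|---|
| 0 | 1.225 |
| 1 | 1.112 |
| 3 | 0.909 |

At 1 km, from the table: ρ = 1.112 kg/m³.
Weight W = mg = 59700 × 9.81 = 5.857×10^5 N.
From L = ½ρV²S·CL,max = W: V_stall = √(2W/(ρSCL,max)) = √(2·5.857×10^5/(1.112·185·2.35))
V_stall = √2423 = 49.2 m/s

V_stall = 49.2 m/s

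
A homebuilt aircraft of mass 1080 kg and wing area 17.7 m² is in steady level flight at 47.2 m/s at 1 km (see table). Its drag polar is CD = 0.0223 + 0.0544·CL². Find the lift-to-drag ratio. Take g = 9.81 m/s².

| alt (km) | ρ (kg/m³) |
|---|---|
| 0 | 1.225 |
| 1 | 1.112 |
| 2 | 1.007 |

L/D = 13.8

At 1 km, from the table: ρ = 1.112 kg/m³.
In steady level flight, lift balances weight: W = mg = 1080 × 9.81 = 10595 N.
Dynamic pressure q = 0.5 × 1.112 × 47.2² = 1239 Pa.
CL = W/(q·S) = 10595 / (1239 × 17.7) = 0.4832.
CD = 0.0223 + 0.0544 × 0.4832² = 0.035.
L/D = CL/CD = 0.4832 / 0.035 = 13.8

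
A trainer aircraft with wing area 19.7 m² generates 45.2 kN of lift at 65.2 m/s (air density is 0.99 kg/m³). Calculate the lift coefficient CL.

CL = 1.09

From L = ½ρv²S·CL, rearranging gives CL = 2L/(ρv²S).
CL = 2 × 45200 / (0.99 × 65.2² × 19.7) = 1.09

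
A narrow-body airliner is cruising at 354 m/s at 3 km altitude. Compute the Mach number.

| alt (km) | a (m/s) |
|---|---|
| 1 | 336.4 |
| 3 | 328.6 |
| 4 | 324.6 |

M = 1.08

At 3 km, from the table: a = 328.6 m/s.
M = v/a = 354 / 328.6 = 1.08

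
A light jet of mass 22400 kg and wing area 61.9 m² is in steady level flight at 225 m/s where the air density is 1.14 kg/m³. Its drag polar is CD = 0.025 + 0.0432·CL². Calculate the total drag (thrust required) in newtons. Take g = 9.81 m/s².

In steady level flight, lift balances weight: W = mg = 22400 × 9.81 = 2.1974×10^5 N.
q = ½ρv² = ½ × 1.14 × 225² = 28860 Pa.
CL = W/(q·S) = 2.1974×10^5 / (28860 × 61.9) = 0.123.
CD = 0.025 + 0.0432 × 0.123² = 0.02565.
D = q·S·CD = 28860 × 61.9 × 0.02565 = 45820 N

D = 45800 N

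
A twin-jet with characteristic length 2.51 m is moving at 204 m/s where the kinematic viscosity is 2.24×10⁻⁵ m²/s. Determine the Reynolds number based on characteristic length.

Re = v·c/ν = 204 × 2.51 / (2.24×10⁻⁵) = 2.29×10^7

Re = 2.29×10^7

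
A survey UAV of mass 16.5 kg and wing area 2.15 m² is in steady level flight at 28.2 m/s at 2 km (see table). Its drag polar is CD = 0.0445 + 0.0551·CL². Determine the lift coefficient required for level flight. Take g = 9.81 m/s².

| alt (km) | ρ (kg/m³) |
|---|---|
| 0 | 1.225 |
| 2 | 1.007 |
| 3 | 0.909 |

CL = 0.188

At 2 km, from the table: ρ = 1.007 kg/m³.
Level flight ⇒ L = W = m·g = 16.5 × 9.81 = 161.87 N.
Dynamic pressure q = 0.5 × 1.007 × 28.2² = 400.4 Pa.
CL = 2W/(ρv²S) = 2×161.87/(1.007×28.2²×2.15) = 0.188.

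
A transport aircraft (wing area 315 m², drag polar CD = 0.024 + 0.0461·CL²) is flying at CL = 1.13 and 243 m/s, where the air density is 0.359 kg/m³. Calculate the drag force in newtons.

D = 2.77×10^5 N

CD = 0.024 + 0.0461 × 1.13² = 0.08287
D = ½ρv²S·CD = ½ × 0.359 × 243² × 315 × 0.08287 = 2.77×10^5 N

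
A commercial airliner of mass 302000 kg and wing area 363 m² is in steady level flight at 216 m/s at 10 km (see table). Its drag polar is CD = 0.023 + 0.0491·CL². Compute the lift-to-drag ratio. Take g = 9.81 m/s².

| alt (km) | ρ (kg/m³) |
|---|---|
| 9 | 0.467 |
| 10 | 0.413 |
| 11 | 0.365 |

L/D = 14.5

At 10 km, from the table: ρ = 0.413 kg/m³.
In steady level flight, lift balances weight: W = mg = 302000 × 9.81 = 2.9626×10^6 N.
q = ½ρv² = ½ × 0.413 × 216² = 9634 Pa.
Required CL = L/(qS) = 2.9626×10^6/(9634·363) = 0.8471.
CD = 0.023 + 0.0491 × 0.8471² = 0.05823.
L/D = CL/CD = 0.8471 / 0.05823 = 14.5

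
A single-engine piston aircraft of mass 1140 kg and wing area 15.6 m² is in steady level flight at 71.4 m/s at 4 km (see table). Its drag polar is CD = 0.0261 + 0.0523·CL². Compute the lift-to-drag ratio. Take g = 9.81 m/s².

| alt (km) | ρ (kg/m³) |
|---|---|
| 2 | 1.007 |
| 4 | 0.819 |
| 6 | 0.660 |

At 4 km, from the table: ρ = 0.819 kg/m³.
Level flight ⇒ L = W = m·g = 1140 × 9.81 = 11183 N.
q = ½ρv² = ½ × 0.819 × 71.4² = 2088 Pa.
CL = W/(q·S) = 11183 / (2088 × 15.6) = 0.3434.
CD = 0.0261 + 0.0523 × 0.3434² = 0.03227.
L/D = CL/CD = 0.3434 / 0.03227 = 10.6

L/D = 10.6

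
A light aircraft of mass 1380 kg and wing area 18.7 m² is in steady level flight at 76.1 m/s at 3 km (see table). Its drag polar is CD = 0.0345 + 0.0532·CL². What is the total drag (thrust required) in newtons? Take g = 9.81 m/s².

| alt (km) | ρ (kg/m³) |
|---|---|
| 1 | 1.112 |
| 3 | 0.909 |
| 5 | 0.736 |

At 3 km, from the table: ρ = 0.909 kg/m³.
Level flight ⇒ L = W = m·g = 1380 × 9.81 = 13538 N.
q = ½ρv² = ½ × 0.909 × 76.1² = 2632 Pa.
CL = W/(q·S) = 13538 / (2632 × 18.7) = 0.275.
CD = 0.0345 + 0.0532 × 0.275² = 0.03852.
D = q·S·CD = 2632 × 18.7 × 0.03852 = 1896 N

D = 1900 N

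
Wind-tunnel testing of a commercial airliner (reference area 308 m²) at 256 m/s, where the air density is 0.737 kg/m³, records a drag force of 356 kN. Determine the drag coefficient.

CD = 0.0479

From D = ½ρv²S·CD, rearranging gives CD = 2D/(ρv²S).
CD = 2 × 3.56×10^5 / (0.737 × 256² × 308) = 0.0479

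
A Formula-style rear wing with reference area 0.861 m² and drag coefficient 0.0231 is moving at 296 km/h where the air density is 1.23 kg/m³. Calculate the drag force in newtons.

D = 82.7 N

Convert speed: v = 296 km/h ÷ 3.6 = 82.22 m/s.
Dynamic pressure q = ½ρv² = ½ × 1.23 × 82.22² = 4158 Pa.
D = q·S·CD = 4158 × 0.861 × 0.0231 = 82.7 N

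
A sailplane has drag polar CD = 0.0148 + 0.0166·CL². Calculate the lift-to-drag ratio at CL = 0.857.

L/D = 31.8

CD = 0.0148 + 0.0166 × 0.857² = 0.02699
L/D = CL/CD = 0.857 / 0.02699 = 31.8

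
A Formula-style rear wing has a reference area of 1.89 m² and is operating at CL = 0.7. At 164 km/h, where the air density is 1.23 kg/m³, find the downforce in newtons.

L = 1690 N

Convert speed: v = 164 km/h ÷ 3.6 = 45.56 m/s.
Dynamic pressure q = ½ρv² = ½ × 1.23 × 45.56² = 1276 Pa.
L = q·S·CL = 1276 × 1.89 × 0.7 = 1690 N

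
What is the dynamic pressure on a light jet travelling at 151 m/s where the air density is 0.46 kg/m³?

q = 5240 Pa

q = ½ρv² = ½ × 0.46 × 151² = 5240 Pa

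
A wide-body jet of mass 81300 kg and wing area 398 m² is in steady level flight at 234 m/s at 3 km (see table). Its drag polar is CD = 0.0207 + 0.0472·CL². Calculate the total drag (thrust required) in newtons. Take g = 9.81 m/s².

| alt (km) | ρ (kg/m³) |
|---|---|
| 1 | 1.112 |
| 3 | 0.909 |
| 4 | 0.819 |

D = 2.08×10^5 N

At 3 km, from the table: ρ = 0.909 kg/m³.
Level flight ⇒ L = W = m·g = 81300 × 9.81 = 7.9755×10^5 N.
Dynamic pressure q = 0.5 × 0.909 × 234² = 24890 Pa.
CL = 2W/(ρv²S) = 2×7.9755×10^5/(0.909×234²×398) = 0.08052.
CD = 0.0207 + 0.0472 × 0.08052² = 0.02101.
D = q·S·CD = 24890 × 398 × 0.02101 = 2.081×10^5 N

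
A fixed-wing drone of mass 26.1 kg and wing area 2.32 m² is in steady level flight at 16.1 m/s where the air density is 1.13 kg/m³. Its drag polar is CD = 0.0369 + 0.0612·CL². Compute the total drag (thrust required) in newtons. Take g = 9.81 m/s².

Weight W = mg = 26.1 × 9.81 = 256.04 N; in level flight L = W.
q = ½ρv² = ½ × 1.13 × 16.1² = 146.5 Pa.
CL = 2W/(ρv²S) = 2×256.04/(1.13×16.1²×2.32) = 0.7536.
CD = 0.0369 + 0.0612 × 0.7536² = 0.07165.
D = q·S·CD = 146.5 × 2.32 × 0.07165 = 24.35 N

D = 24.3 N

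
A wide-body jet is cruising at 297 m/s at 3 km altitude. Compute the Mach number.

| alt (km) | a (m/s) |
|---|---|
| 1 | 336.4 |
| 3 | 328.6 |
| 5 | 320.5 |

At 3 km, from the table: a = 328.6 m/s.
M = v/a = 297 / 328.6 = 0.904

M = 0.904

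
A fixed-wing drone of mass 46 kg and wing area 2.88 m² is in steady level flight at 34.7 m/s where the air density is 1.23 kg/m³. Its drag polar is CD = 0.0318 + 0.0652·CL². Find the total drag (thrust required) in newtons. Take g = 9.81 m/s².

In steady level flight, lift balances weight: W = mg = 46 × 9.81 = 451.26 N.
q = ½ρv² = ½ × 1.23 × 34.7² = 740.5 Pa.
CL = W/(q·S) = 451.26 / (740.5 × 2.88) = 0.2116.
CD = 0.0318 + 0.0652 × 0.2116² = 0.03472.
D = q·S·CD = 740.5 × 2.88 × 0.03472 = 74.04 N

D = 74 N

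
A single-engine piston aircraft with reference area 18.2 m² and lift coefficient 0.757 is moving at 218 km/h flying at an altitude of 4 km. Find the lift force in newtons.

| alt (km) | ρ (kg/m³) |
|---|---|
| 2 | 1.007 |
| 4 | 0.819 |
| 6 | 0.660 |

At 4 km, from the table: ρ = 0.819 kg/m³.
Convert speed: v = 218 km/h ÷ 3.6 = 60.56 m/s.
Dynamic pressure q = ½ρv² = ½ × 0.819 × 60.56² = 1502 Pa.
L = q·S·CL = 1502 × 18.2 × 0.757 = 20700 N ≈ 20.7 kN

L = 20700 N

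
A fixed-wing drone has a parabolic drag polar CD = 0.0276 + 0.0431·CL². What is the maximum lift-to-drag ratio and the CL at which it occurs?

For CD = CD0 + K·CL², (L/D)max occurs at CL* = √(CD0/K) and equals 1/(2√(K·CD0)).
(L/D)max = 1/(2√(0.0431 × 0.0276)) = 1/(2 × 0.03449) = 14.5
CL* = √(0.0276/0.0431) = 0.8

(L/D)max = 14.5, at CL = 0.8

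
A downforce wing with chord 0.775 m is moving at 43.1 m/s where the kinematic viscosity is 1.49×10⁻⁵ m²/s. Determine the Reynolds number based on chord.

Re = 2.24×10^6

Re = v·c/ν = 43.1 × 0.775 / (1.49×10⁻⁵) = 2.24×10^6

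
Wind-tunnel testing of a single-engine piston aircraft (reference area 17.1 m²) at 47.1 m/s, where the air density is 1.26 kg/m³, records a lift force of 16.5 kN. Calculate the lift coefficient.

From L = ½ρv²S·CL, rearranging gives CL = 2L/(ρv²S).
CL = 2 × 16500 / (1.26 × 47.1² × 17.1) = 0.69

CL = 0.69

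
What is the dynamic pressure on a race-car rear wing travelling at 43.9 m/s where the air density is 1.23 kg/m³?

q = ½ρv² = ½ × 1.23 × 43.9² = 1190 Pa

q = 1190 Pa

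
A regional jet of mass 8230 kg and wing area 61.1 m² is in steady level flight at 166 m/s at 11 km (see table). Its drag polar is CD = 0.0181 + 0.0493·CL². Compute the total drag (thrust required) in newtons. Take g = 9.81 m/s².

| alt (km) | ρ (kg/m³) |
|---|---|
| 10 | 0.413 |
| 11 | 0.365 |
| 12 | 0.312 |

At 11 km, from the table: ρ = 0.365 kg/m³.
In steady level flight, lift balances weight: W = mg = 8230 × 9.81 = 80736 N.
q = ½ρv² = ½ × 0.365 × 166² = 5029 Pa.
CL = W/(q·S) = 80736 / (5029 × 61.1) = 0.2628.
CD = 0.0181 + 0.0493 × 0.2628² = 0.0215.
D = q·S·CD = 5029 × 61.1 × 0.0215 = 6607 N

D = 6610 N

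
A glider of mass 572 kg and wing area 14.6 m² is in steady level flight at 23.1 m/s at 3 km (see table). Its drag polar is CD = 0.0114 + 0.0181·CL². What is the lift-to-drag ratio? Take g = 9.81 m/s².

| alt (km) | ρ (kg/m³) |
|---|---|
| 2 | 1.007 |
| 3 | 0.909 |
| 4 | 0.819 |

L/D = 27.9

At 3 km, from the table: ρ = 0.909 kg/m³.
In steady level flight, lift balances weight: W = mg = 572 × 9.81 = 5611.3 N.
Dynamic pressure q = 0.5 × 0.909 × 23.1² = 242.5 Pa.
CL = W/(q·S) = 5611.3 / (242.5 × 14.6) = 1.585.
CD = 0.0114 + 0.0181 × 1.585² = 0.05686.
L/D = CL/CD = 1.585 / 0.05686 = 27.9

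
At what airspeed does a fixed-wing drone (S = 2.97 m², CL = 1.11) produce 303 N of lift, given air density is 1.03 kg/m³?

v = 13.4 m/s

L = ½ρv²S·CL ⇒ v = √(2L/(ρ·S·CL))
v = √(2 × 303 / (1.03 × 2.97 × 1.11)) = √178.5 = 13.4 m/s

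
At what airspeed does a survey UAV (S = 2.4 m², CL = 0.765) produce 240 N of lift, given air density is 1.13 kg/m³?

L = ½ρv²S·CL ⇒ v = √(2L/(ρ·S·CL))
v = √(2 × 240 / (1.13 × 2.4 × 0.765)) = √231.4 = 15.2 m/s

v = 15.2 m/s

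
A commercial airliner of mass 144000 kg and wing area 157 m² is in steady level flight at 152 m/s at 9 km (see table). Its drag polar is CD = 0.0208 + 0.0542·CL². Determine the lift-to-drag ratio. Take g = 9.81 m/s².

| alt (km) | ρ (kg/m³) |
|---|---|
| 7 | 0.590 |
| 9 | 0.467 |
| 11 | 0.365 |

L/D = 9.72

At 9 km, from the table: ρ = 0.467 kg/m³.
Weight W = mg = 144000 × 9.81 = 1.4126×10^6 N; in level flight L = W.
q = ½ρv² = ½ × 0.467 × 152² = 5395 Pa.
CL = 2W/(ρv²S) = 2×1.4126×10^6/(0.467×152²×157) = 1.668.
CD = 0.0208 + 0.0542 × 1.668² = 0.1716.
L/D = CL/CD = 1.668 / 0.1716 = 9.72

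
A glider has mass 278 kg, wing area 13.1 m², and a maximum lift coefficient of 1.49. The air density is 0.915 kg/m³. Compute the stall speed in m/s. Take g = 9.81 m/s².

Stall occurs when L = W at CL,max. W = mg = 278 × 9.81 = 2727 N.
V_stall = √(2W/(ρ·S·CL,max)) = √(2 × 2727 / (0.915 × 13.1 × 1.49))
V_stall = √305.4 = 17.5 m/s

V_stall = 17.5 m/s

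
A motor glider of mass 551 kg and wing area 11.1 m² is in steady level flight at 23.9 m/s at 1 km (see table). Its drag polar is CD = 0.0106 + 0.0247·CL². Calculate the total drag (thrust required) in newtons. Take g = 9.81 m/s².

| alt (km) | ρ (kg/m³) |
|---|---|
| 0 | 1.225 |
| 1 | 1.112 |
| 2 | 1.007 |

D = 242 N

At 1 km, from the table: ρ = 1.112 kg/m³.
Level flight ⇒ L = W = m·g = 551 × 9.81 = 5405.3 N.
q = ½ρv² = ½ × 1.112 × 23.9² = 317.6 Pa.
Required CL = L/(qS) = 5405.3/(317.6·11.1) = 1.533.
CD = 0.0106 + 0.0247 × 1.533² = 0.06867.
D = q·S·CD = 317.6 × 11.1 × 0.06867 = 242.1 N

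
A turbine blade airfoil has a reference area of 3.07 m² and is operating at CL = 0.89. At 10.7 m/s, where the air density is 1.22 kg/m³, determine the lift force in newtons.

L = 191 N

L = ½ρv²S·CL = ½ × 1.22 × 10.7² × 3.07 × 0.89 = 191 N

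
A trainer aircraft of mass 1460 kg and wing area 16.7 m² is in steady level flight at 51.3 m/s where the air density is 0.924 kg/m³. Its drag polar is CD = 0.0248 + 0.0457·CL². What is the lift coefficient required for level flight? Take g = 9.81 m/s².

CL = 0.705

Weight W = mg = 1460 × 9.81 = 14323 N; in level flight L = W.
q = ½ρv² = ½ × 0.924 × 51.3² = 1216 Pa.
CL = 2W/(ρv²S) = 2×14323/(0.924×51.3²×16.7) = 0.7054.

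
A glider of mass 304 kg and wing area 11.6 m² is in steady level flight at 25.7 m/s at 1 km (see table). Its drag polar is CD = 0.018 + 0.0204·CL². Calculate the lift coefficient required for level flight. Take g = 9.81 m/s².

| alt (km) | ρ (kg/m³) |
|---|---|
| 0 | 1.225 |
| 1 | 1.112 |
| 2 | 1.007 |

CL = 0.7

At 1 km, from the table: ρ = 1.112 kg/m³.
Weight W = mg = 304 × 9.81 = 2982.2 N; in level flight L = W.
q = ½ρv² = ½ × 1.112 × 25.7² = 367.2 Pa.
Required CL = L/(qS) = 2982.2/(367.2·11.6) = 0.7001.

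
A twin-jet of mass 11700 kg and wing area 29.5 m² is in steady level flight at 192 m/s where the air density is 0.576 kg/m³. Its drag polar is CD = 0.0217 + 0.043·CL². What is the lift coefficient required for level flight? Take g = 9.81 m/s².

CL = 0.366

Level flight ⇒ L = W = m·g = 11700 × 9.81 = 1.1478×10^5 N.
Dynamic pressure q = 0.5 × 0.576 × 192² = 10620 Pa.
Required CL = L/(qS) = 1.1478×10^5/(10620·29.5) = 0.3665.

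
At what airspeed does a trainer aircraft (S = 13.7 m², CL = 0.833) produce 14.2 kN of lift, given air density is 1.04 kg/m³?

v = 48.9 m/s

L = ½ρv²S·CL ⇒ v = √(2L/(ρ·S·CL))
v = √(2 × 14200 / (1.04 × 13.7 × 0.833)) = √2393 = 48.9 m/s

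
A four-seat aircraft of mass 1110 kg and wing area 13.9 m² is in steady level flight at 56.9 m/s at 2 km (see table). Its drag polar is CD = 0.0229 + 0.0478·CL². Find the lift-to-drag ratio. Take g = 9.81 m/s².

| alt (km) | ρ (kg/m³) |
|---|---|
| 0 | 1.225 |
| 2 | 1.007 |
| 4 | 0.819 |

At 2 km, from the table: ρ = 1.007 kg/m³.
In steady level flight, lift balances weight: W = mg = 1110 × 9.81 = 10889 N.
q = ½ρv² = ½ × 1.007 × 56.9² = 1630 Pa.
CL = W/(q·S) = 10889 / (1630 × 13.9) = 0.4806.
CD = 0.0229 + 0.0478 × 0.4806² = 0.03394.
L/D = CL/CD = 0.4806 / 0.03394 = 14.2

L/D = 14.2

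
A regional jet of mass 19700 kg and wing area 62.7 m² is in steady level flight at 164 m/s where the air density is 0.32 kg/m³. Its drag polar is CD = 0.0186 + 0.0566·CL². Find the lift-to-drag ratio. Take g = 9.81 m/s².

L/D = 15

Weight W = mg = 19700 × 9.81 = 1.9326×10^5 N; in level flight L = W.
q = ½ρv² = ½ × 0.32 × 164² = 4303 Pa.
CL = 2W/(ρv²S) = 2×1.9326×10^5/(0.32×164²×62.7) = 0.7162.
CD = 0.0186 + 0.0566 × 0.7162² = 0.04764.
L/D = CL/CD = 0.7162 / 0.04764 = 15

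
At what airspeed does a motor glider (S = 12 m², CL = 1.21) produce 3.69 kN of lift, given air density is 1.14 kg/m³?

v = 21.1 m/s

L = ½ρv²S·CL ⇒ v = √(2L/(ρ·S·CL))
v = √(2 × 3690 / (1.14 × 12 × 1.21)) = √445.8 = 21.1 m/s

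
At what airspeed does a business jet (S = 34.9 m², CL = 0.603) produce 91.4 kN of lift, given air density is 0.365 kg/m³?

L = ½ρv²S·CL ⇒ v = √(2L/(ρ·S·CL))
v = √(2 × 91400 / (0.365 × 34.9 × 0.603)) = √23800 = 154 m/s

v = 154 m/s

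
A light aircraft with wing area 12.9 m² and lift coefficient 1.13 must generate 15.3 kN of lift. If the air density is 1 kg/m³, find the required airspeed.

L = ½ρv²S·CL ⇒ v = √(2L/(ρ·S·CL))
v = √(2 × 15300 / (1 × 12.9 × 1.13)) = √2099 = 45.8 m/s

v = 45.8 m/s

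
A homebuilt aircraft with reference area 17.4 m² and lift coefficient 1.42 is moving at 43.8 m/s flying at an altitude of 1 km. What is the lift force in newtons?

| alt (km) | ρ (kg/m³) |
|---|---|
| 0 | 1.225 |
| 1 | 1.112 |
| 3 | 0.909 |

L = 26400 N

At 1 km, from the table: ρ = 1.112 kg/m³.
Dynamic pressure q = ½ρv² = ½ × 1.112 × 43.8² = 1067 Pa.
L = q·S·CL = 1067 × 17.4 × 1.42 = 26400 N ≈ 26.4 kN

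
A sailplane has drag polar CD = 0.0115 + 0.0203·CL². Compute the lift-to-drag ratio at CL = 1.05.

CD = 0.0115 + 0.0203 × 1.05² = 0.03388
L/D = CL/CD = 1.05 / 0.03388 = 31

L/D = 31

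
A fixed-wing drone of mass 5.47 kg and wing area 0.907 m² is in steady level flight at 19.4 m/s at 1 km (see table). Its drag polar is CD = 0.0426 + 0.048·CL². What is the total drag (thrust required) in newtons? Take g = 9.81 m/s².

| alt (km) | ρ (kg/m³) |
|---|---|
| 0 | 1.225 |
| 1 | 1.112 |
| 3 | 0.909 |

At 1 km, from the table: ρ = 1.112 kg/m³.
In steady level flight, lift balances weight: W = mg = 5.47 × 9.81 = 53.661 N.
Dynamic pressure q = 0.5 × 1.112 × 19.4² = 209.3 Pa.
CL = 2W/(ρv²S) = 2×53.661/(1.112×19.4²×0.907) = 0.2827.
CD = 0.0426 + 0.048 × 0.2827² = 0.04644.
D = q·S·CD = 209.3 × 0.907 × 0.04644 = 8.814 N

D = 8.81 N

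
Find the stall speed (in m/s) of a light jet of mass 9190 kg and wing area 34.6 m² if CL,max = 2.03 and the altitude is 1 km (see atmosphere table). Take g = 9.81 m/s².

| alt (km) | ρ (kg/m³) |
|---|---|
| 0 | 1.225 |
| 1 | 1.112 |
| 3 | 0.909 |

At 1 km, from the table: ρ = 1.112 kg/m³.
At stall, lift equals weight: L = W = m·g = 9190 × 9.81 = 90150 N.
From L = ½ρV²S·CL,max = W: V_stall = √(2W/(ρSCL,max)) = √(2·90150/(1.112·34.6·2.03))
V_stall = √2309 = 48 m/s

V_stall = 48 m/s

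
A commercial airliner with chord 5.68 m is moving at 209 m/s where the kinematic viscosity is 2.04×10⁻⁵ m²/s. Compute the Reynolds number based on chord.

Re = 5.82×10^7

Re = v·c/ν = 209 × 5.68 / (2.04×10⁻⁵) = 5.82×10^7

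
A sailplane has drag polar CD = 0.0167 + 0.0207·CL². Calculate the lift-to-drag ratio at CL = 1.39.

L/D = 24.5

CD = 0.0167 + 0.0207 × 1.39² = 0.05669
L/D = CL/CD = 1.39 / 0.05669 = 24.5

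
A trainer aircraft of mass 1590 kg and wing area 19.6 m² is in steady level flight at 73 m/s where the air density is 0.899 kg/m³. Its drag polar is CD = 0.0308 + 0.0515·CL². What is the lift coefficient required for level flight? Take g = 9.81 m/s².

CL = 0.332

Weight W = mg = 1590 × 9.81 = 15598 N; in level flight L = W.
Dynamic pressure q = 0.5 × 0.899 × 73² = 2395 Pa.
CL = 2W/(ρv²S) = 2×15598/(0.899×73²×19.6) = 0.3322.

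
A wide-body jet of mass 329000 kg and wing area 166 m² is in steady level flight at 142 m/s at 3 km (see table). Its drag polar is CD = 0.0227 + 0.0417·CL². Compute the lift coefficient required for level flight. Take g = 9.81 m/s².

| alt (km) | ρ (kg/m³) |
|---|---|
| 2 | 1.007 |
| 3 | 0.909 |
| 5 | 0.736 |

At 3 km, from the table: ρ = 0.909 kg/m³.
Level flight ⇒ L = W = m·g = 329000 × 9.81 = 3.2275×10^6 N.
Dynamic pressure q = 0.5 × 0.909 × 142² = 9165 Pa.
CL = 2W/(ρv²S) = 2×3.2275×10^6/(0.909×142²×166) = 2.122.

CL = 2.12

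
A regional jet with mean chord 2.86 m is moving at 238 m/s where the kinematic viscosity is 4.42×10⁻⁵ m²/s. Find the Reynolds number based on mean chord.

Re = 1.54×10^7

Re = v·c/ν = 238 × 2.86 / (4.42×10⁻⁵) = 1.54×10^7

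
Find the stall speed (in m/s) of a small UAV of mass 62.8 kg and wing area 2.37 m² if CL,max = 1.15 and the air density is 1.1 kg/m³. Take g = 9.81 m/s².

V_stall = 20.3 m/s

Stall occurs when L = W at CL,max. W = mg = 62.8 × 9.81 = 616.1 N.
From L = ½ρV²S·CL,max = W: V_stall = √(2W/(ρSCL,max)) = √(2·616.1/(1.1·2.37·1.15))
V_stall = √411 = 20.3 m/s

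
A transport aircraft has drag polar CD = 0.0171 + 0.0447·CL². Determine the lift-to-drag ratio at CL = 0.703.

L/D = 17.9

CD = 0.0171 + 0.0447 × 0.703² = 0.03919
L/D = CL/CD = 0.703 / 0.03919 = 17.9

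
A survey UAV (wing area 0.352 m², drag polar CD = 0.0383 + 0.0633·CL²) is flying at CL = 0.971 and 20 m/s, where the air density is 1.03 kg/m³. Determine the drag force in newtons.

D = 7.1 N

CD = 0.0383 + 0.0633 × 0.971² = 0.09798
D = ½ρv²S·CD = ½ × 1.03 × 20² × 0.352 × 0.09798 = 7.1 N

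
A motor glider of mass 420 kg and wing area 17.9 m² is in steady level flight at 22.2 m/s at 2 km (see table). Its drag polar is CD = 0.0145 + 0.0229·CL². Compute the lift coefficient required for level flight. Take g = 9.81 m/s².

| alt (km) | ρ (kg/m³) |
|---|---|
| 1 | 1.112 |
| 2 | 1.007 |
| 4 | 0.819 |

At 2 km, from the table: ρ = 1.007 kg/m³.
Weight W = mg = 420 × 9.81 = 4120.2 N; in level flight L = W.
q = ½ρv² = ½ × 1.007 × 22.2² = 248.1 Pa.
CL = W/(q·S) = 4120.2 / (248.1 × 17.9) = 0.9276.

CL = 0.928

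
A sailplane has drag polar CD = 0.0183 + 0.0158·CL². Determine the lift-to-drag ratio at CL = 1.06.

L/D = 29.4

CD = 0.0183 + 0.0158 × 1.06² = 0.03605
L/D = CL/CD = 1.06 / 0.03605 = 29.4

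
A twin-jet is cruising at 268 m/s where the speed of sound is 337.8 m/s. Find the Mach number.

M = v/a = 268 / 337.8 = 0.793

M = 0.793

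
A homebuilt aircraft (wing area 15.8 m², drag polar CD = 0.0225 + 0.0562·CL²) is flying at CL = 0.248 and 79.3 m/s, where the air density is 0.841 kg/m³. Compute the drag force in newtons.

CD = 0.0225 + 0.0562 × 0.248² = 0.02596
D = ½ρv²S·CD = ½ × 0.841 × 79.3² × 15.8 × 0.02596 = 1080 N

D = 1080 N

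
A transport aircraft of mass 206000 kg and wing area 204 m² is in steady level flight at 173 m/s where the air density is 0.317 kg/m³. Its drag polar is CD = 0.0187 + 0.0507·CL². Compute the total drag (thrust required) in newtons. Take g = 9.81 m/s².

Level flight ⇒ L = W = m·g = 206000 × 9.81 = 2.0209×10^6 N.
Dynamic pressure q = 0.5 × 0.317 × 173² = 4744 Pa.
CL = W/(q·S) = 2.0209×10^6 / (4744 × 204) = 2.088.
CD = 0.0187 + 0.0507 × 2.088² = 0.2398.
D = q·S·CD = 4744 × 204 × 0.2398 = 2.321×10^5 N

D = 2.32×10^5 N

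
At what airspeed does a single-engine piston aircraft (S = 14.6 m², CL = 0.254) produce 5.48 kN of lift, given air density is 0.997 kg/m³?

v = 54.4 m/s

L = ½ρv²S·CL ⇒ v = √(2L/(ρ·S·CL))
v = √(2 × 5480 / (0.997 × 14.6 × 0.254)) = √2964 = 54.4 m/s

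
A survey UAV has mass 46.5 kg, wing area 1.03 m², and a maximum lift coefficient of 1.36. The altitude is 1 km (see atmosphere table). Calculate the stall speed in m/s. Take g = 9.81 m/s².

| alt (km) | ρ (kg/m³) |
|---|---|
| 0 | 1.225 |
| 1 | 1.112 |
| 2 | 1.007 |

V_stall = 24.2 m/s

At 1 km, from the table: ρ = 1.112 kg/m³.
Stall occurs when L = W at CL,max. W = mg = 46.5 × 9.81 = 456.2 N.
From L = ½ρV²S·CL,max = W: V_stall = √(2W/(ρSCL,max)) = √(2·456.2/(1.112·1.03·1.36))
V_stall = √585.7 = 24.2 m/s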